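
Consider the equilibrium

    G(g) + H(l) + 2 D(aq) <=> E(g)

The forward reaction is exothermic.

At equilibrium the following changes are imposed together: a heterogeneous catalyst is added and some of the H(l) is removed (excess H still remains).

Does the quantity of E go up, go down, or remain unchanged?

unchanged

A catalyst speeds both forward and reverse rates equally; it changes neither Q nor K — no shift from this change.
H is a pure liquid; its activity is 1 regardless of amount, so Q is unaffected — no shift from this change.
No net shift occurs, so the amount of E is unchanged.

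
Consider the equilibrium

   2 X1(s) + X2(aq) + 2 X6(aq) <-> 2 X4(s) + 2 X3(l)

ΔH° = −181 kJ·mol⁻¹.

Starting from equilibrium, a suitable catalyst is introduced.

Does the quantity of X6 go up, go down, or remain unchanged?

unchanged

A catalyst speeds both forward and reverse rates equally; it changes neither Q nor K — no shift from this change.
No net shift occurs, so the amount of X6 is unchanged.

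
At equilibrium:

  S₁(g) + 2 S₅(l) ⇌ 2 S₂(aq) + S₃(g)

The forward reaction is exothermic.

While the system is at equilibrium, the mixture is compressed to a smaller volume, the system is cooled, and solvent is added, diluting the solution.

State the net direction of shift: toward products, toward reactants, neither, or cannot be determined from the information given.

right

Gas moles: reactants 1, products 1. Δn_gas = 0, so a volume change leaves Q equal to K — no shift from this change.
The forward reaction is exothermic. Lowering T favours the exothermic direction — shift to the right.
Dilution lowers every aqueous concentration by the same factor. Δn_aq = 2 − 0 = +2, so the system shifts toward the side with more dissolved moles — to the right.
Only the nonzero effect(s) matter; the net shift is to the right.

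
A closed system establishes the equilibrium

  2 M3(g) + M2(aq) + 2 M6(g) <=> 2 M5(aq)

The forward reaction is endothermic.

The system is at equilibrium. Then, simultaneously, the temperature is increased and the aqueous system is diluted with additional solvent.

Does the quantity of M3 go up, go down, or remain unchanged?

decreases

The forward reaction is endothermic. Raising T favours the endothermic direction — shift to the right.
Dilution lowers every aqueous concentration by the same factor. Δn_aq = 2 − 1 = +1, so the system shifts toward the side with more dissolved moles — to the right.
The net shift is to the right. M3 is a reactant, so its amount decreases.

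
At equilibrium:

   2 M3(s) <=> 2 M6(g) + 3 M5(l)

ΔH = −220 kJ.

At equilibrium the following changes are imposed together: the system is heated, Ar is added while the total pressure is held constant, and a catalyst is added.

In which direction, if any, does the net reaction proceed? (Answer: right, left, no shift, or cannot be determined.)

cannot be determined

The forward reaction is exothermic. Raising T favours the endothermic direction — shift to the left.
Adding inert gas at constant total pressure expands the volume and lowers every reacting partial pressure. With Δn_gas = 2 − 0 = +2, Q moves away from K toward the side with fewer gas moles, so the system shifts toward the side with more gas moles — to the right.
A catalyst speeds both forward and reverse rates equally; it changes neither Q nor K — no shift from this change.
The individual effects push in opposite directions; without quantitative information the net direction cannot be determined.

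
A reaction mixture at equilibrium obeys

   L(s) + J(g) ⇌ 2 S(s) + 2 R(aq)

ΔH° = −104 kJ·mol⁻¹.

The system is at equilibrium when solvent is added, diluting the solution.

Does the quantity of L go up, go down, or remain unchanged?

decreases

Dilution lowers every aqueous concentration by the same factor. Δn_aq = 2 − 0 = +2, so the system shifts toward the side with more dissolved moles — to the right.
The net shift is to the right. L is a reactant, so its amount decreases.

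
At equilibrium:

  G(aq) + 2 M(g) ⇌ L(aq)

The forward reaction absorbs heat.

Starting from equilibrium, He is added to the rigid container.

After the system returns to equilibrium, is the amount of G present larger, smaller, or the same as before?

unchanged

At constant volume, adding an inert gas leaves every reacting species' partial pressure unchanged, so Q is unchanged — no shift from this change.
No net shift occurs, so the amount of G is unchanged.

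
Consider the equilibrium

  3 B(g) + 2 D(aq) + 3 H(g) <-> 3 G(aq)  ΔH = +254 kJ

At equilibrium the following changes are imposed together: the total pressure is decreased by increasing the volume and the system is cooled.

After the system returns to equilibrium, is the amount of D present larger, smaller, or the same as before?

increases

Gas moles: reactants 6, products 0 (Δn_gas = -6). Expansion shifts the system toward the side with more moles of gas — to the left.
The forward reaction is endothermic. Lowering T favours the exothermic direction — shift to the left.
The net shift is to the left. D is a reactant, so its amount increases.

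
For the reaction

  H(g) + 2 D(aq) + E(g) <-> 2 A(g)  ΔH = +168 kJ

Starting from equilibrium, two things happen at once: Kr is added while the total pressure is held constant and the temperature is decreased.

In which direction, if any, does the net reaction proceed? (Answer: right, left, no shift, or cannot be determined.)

left

Adding inert gas at constant total pressure expands the volume, scaling every reacting partial pressure by the same factor. Δn_gas = 2 − 2 = 0, so Q is unchanged — no shift.
The forward reaction is endothermic. Lowering T favours the exothermic direction — shift to the left.
Only the nonzero effect(s) matter; the net shift is to the left.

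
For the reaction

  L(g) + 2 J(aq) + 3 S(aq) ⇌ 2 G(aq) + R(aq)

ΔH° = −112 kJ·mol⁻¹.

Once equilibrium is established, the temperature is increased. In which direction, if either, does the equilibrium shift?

The forward reaction is exothermic. Raising T favours the endothermic direction — shift to the left.

left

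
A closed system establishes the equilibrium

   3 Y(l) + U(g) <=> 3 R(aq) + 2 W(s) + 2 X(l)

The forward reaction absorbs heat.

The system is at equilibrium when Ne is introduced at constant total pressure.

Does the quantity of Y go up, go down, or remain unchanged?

Adding inert gas at constant total pressure expands the volume and lowers every reacting partial pressure. With Δn_gas = 0 − 1 = -1, Q moves away from K toward the side with fewer gas moles, so the system shifts toward the side with more gas moles — to the left.
The net shift is to the left. Y is a reactant, so its amount increases.

increases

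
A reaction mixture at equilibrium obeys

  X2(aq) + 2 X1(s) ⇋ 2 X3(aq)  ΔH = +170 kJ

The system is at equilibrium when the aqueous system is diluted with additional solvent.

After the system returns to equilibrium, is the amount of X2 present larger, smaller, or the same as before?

Dilution lowers every aqueous concentration by the same factor. Δn_aq = 2 − 1 = +1, so the system shifts toward the side with more dissolved moles — to the right.
The net shift is to the right. X2 is a reactant, so its amount decreases.

decreases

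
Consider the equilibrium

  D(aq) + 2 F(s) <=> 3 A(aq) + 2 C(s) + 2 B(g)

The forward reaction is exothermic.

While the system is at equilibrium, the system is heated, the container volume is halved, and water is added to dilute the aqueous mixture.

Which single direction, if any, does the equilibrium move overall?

The forward reaction is exothermic. Raising T favours the endothermic direction — shift to the left.
Gas moles: reactants 0, products 2 (Δn_gas = +2). Compression shifts the system toward the side with fewer moles of gas — to the left.
Dilution lowers every aqueous concentration by the same factor. Δn_aq = 3 − 1 = +2, so the system shifts toward the side with more dissolved moles — to the right.
The individual effects push in opposite directions; without quantitative information the net direction cannot be determined.

cannot be determined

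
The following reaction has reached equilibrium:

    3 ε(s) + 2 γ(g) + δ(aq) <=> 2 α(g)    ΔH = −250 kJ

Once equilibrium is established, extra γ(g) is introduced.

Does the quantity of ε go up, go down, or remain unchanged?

Adding γ (g), a reactant, drives the reaction to the right.
The net shift is to the right. ε is a reactant, so its amount decreases.

decreases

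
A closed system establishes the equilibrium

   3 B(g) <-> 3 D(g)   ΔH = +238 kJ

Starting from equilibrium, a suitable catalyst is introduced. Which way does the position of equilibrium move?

no shift

A catalyst speeds both forward and reverse rates equally; it changes neither Q nor K — no shift from this change.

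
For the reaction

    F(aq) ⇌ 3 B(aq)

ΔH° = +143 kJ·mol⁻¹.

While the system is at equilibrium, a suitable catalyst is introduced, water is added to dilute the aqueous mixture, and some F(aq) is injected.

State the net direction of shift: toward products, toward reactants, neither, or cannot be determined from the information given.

right

A catalyst speeds both forward and reverse rates equally; it changes neither Q nor K — no shift from this change.
Dilution lowers every aqueous concentration by the same factor. Δn_aq = 3 − 1 = +2, so the system shifts toward the side with more dissolved moles — to the right.
Adding F (aq), a reactant, drives the reaction to the right.
Only the nonzero effect(s) matter; the net shift is to the right.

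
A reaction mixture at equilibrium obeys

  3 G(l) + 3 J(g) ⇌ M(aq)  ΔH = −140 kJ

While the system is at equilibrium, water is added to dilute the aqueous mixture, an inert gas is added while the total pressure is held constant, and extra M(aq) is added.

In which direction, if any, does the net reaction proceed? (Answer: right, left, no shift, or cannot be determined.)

cannot be determined

Dilution lowers every aqueous concentration by the same factor. Δn_aq = 1 − 0 = +1, so the system shifts toward the side with more dissolved moles — to the right.
Adding inert gas at constant total pressure expands the volume and lowers every reacting partial pressure. With Δn_gas = 0 − 3 = -3, Q moves away from K toward the side with fewer gas moles, so the system shifts toward the side with more gas moles — to the left.
Adding M (aq), a product, drives the reaction to the left.
The individual effects push in opposite directions; without quantitative information the net direction cannot be determined.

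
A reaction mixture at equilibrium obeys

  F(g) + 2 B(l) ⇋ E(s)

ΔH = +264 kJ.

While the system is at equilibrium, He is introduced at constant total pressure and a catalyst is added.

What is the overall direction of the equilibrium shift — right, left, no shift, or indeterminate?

left

Adding inert gas at constant total pressure expands the volume and lowers every reacting partial pressure. With Δn_gas = 0 − 1 = -1, Q moves away from K toward the side with fewer gas moles, so the system shifts toward the side with more gas moles — to the left.
A catalyst speeds both forward and reverse rates equally; it changes neither Q nor K — no shift from this change.
Only the nonzero effect(s) matter; the net shift is to the left.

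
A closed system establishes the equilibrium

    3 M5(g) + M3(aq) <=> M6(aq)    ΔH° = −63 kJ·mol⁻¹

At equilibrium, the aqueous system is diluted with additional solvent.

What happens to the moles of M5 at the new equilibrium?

Dilution scales every aqueous concentration by the same factor. Δn_aq = 1 − 1 = 0, so Q is unchanged — no shift.
No net shift occurs, so the amount of M5 is unchanged.

unchanged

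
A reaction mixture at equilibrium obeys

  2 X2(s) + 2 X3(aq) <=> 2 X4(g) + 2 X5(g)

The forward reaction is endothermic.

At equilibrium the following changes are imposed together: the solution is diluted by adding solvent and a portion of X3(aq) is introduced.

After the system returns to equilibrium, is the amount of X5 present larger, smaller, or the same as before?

Dilution lowers every aqueous concentration by the same factor. Δn_aq = 0 − 2 = -2, so the system shifts toward the side with more dissolved moles — to the left.
Adding X3 (aq), a reactant, drives the reaction to the right.
The two effects oppose each other, so the net shift — and hence the change in X5 — cannot be determined from the given information.

cannot be determined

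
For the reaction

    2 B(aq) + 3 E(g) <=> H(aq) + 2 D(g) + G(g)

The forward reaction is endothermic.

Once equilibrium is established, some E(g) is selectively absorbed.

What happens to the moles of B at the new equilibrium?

increases

Removing E (g), a reactant, drives the reaction to the left.
The net shift is to the left. B is a reactant, so its amount increases.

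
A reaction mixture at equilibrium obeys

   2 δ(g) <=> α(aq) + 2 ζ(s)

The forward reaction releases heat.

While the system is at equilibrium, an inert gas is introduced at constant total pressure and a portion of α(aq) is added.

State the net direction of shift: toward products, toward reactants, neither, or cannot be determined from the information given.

left

Adding inert gas at constant total pressure expands the volume and lowers every reacting partial pressure. With Δn_gas = 0 − 2 = -2, Q moves away from K toward the side with fewer gas moles, so the system shifts toward the side with more gas moles — to the left.
Adding α (aq), a product, drives the reaction to the left.
All effects act in the same direction — net shift to the left.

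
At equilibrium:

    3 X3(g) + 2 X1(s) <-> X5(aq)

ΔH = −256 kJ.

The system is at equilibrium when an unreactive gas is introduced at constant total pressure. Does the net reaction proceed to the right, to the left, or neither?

Adding inert gas at constant total pressure expands the volume and lowers every reacting partial pressure. With Δn_gas = 0 − 3 = -3, Q moves away from K toward the side with fewer gas moles, so the system shifts toward the side with more gas moles — to the left.

left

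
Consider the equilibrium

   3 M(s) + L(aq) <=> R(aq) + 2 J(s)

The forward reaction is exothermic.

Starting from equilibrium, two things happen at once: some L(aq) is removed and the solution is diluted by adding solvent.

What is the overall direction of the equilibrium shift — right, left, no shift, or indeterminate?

left

Removing L (aq), a reactant, drives the reaction to the left.
Dilution scales every aqueous concentration by the same factor. Δn_aq = 1 − 1 = 0, so Q is unchanged — no shift.
Only the nonzero effect(s) matter; the net shift is to the left.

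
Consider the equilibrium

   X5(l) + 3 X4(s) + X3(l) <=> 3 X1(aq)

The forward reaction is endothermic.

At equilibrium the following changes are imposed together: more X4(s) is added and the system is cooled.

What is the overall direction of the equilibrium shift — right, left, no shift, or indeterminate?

left

X4 is a pure solid; its activity is 1 regardless of amount, so Q is unaffected — no shift from this change.
The forward reaction is endothermic. Lowering T favours the exothermic direction — shift to the left.
Only the nonzero effect(s) matter; the net shift is to the left.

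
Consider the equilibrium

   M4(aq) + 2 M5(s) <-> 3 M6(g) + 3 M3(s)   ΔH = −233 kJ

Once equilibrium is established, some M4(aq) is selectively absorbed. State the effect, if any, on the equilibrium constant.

unchanged

The equilibrium constant depends only on temperature. This perturbation may move the position of equilibrium, but since T is unchanged, K itself is unchanged.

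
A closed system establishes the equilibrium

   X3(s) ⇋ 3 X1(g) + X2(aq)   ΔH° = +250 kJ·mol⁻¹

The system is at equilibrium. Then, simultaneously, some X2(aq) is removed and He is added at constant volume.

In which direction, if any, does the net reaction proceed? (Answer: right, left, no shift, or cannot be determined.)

right

Removing X2 (aq), a product, drives the reaction to the right.
At constant volume, adding an inert gas leaves every reacting species' partial pressure unchanged, so Q is unchanged — no shift from this change.
Only the nonzero effect(s) matter; the net shift is to the right.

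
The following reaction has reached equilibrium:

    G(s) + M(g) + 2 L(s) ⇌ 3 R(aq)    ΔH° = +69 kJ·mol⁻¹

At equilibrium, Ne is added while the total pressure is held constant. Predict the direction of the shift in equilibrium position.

left

Adding inert gas at constant total pressure expands the volume and lowers every reacting partial pressure. With Δn_gas = 0 − 1 = -1, Q moves away from K toward the side with fewer gas moles, so the system shifts toward the side with more gas moles — to the left.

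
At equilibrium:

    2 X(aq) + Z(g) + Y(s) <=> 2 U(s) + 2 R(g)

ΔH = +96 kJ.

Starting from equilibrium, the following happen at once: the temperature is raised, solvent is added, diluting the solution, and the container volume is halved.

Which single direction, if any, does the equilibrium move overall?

cannot be determined

The forward reaction is endothermic. Raising T favours the endothermic direction — shift to the right.
Dilution lowers every aqueous concentration by the same factor. Δn_aq = 0 − 2 = -2, so the system shifts toward the side with more dissolved moles — to the left.
Gas moles: reactants 1, products 2 (Δn_gas = +1). Compression shifts the system toward the side with fewer moles of gas — to the left.
The individual effects push in opposite directions; without quantitative information the net direction cannot be determined.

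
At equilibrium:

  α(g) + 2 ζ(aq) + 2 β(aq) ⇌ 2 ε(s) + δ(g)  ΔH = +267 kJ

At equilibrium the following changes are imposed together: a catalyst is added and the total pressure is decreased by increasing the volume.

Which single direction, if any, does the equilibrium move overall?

no shift

A catalyst speeds both forward and reverse rates equally; it changes neither Q nor K — no shift from this change.
Gas moles: reactants 1, products 1. Δn_gas = 0, so a volume change leaves Q equal to K — no shift from this change.
None of the changes alters Q relative to K, so there is no net shift.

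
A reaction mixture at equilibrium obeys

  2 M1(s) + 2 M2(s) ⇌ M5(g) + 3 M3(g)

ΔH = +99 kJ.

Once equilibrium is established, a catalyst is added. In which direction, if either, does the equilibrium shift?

no shift

A catalyst speeds both forward and reverse rates equally; it changes neither Q nor K — no shift from this change.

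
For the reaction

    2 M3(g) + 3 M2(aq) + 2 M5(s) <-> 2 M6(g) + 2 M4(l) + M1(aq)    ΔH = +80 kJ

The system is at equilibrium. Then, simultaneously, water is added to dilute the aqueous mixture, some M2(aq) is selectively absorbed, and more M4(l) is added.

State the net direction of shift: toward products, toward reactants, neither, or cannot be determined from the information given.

Dilution lowers every aqueous concentration by the same factor. Δn_aq = 1 − 3 = -2, so the system shifts toward the side with more dissolved moles — to the left.
Removing M2 (aq), a reactant, drives the reaction to the left.
M4 is a pure liquid; its activity is 1 regardless of amount, so Q is unaffected — no shift from this change.
Only the nonzero effect(s) matter; the net shift is to the left.

left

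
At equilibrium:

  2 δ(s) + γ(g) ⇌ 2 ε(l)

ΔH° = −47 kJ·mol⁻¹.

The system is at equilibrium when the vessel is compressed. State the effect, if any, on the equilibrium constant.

The equilibrium constant depends only on temperature. This perturbation may move the position of equilibrium, but since T is unchanged, K itself is unchanged.

unchanged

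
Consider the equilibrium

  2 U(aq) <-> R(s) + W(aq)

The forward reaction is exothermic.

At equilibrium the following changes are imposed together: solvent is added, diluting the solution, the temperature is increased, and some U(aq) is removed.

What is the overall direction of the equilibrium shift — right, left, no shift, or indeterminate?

left

Dilution lowers every aqueous concentration by the same factor. Δn_aq = 1 − 2 = -1, so the system shifts toward the side with more dissolved moles — to the left.
The forward reaction is exothermic. Raising T favours the endothermic direction — shift to the left.
Removing U (aq), a reactant, drives the reaction to the left.
All effects act in the same direction — net shift to the left.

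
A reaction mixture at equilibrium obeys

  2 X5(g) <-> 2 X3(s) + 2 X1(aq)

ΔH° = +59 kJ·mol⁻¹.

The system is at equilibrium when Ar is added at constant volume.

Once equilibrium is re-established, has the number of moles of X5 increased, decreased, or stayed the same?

At constant volume, adding an inert gas leaves every reacting species' partial pressure unchanged, so Q is unchanged — no shift from this change.
No net shift occurs, so the amount of X5 is unchanged.

unchanged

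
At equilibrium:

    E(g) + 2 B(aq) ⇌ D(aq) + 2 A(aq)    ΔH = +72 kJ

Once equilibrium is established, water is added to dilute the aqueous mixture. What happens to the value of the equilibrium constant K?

unchanged

The equilibrium constant depends only on temperature. This perturbation may move the position of equilibrium, but since T is unchanged, K itself is unchanged.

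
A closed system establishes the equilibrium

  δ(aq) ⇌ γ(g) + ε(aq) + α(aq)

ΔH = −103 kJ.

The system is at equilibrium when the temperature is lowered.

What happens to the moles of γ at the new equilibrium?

increases

The forward reaction is exothermic. Lowering T favours the exothermic direction — shift to the right.
The net shift is to the right. γ is a product, so its amount increases.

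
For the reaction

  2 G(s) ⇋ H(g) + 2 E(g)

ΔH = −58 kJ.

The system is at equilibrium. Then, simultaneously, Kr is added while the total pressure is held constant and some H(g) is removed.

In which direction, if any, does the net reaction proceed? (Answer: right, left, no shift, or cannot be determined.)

Adding inert gas at constant total pressure expands the volume and lowers every reacting partial pressure. With Δn_gas = 3 − 0 = +3, Q moves away from K toward the side with fewer gas moles, so the system shifts toward the side with more gas moles — to the right.
Removing H (g), a product, drives the reaction to the right.
All effects act in the same direction — net shift to the right.

right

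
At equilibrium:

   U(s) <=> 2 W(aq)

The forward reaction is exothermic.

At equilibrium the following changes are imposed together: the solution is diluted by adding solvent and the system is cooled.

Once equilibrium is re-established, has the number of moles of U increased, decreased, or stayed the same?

decreases

Dilution lowers every aqueous concentration by the same factor. Δn_aq = 2 − 0 = +2, so the system shifts toward the side with more dissolved moles — to the right.
The forward reaction is exothermic. Lowering T favours the exothermic direction — shift to the right.
The net shift is to the right. U is a reactant, so its amount decreases.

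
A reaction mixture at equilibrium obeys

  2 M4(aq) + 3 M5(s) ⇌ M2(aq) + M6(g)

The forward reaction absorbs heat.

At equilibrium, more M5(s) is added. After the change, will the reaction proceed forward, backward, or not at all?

M5 is a pure solid; its activity is 1 regardless of amount, so Q is unaffected — no shift from this change.

no shift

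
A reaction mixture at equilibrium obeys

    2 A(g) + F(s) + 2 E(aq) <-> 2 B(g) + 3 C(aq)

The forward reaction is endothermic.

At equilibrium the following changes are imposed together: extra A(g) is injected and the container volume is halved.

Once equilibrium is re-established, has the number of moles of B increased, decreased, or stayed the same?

Adding A (g), a reactant, drives the reaction to the right.
Gas moles: reactants 2, products 2. Δn_gas = 0, so a volume change leaves Q equal to K — no shift from this change.
The net shift is to the right. B is a product, so its amount increases.

increases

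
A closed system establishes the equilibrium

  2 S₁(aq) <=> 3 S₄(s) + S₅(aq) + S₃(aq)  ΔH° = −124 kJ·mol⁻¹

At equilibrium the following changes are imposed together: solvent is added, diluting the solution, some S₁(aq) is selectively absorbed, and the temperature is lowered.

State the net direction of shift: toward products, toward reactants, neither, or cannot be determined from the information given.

Dilution scales every aqueous concentration by the same factor. Δn_aq = 2 − 2 = 0, so Q is unchanged — no shift.
Removing S₁ (aq), a reactant, drives the reaction to the left.
The forward reaction is exothermic. Lowering T favours the exothermic direction — shift to the right.
The individual effects push in opposite directions; without quantitative information the net direction cannot be determined.

cannot be determined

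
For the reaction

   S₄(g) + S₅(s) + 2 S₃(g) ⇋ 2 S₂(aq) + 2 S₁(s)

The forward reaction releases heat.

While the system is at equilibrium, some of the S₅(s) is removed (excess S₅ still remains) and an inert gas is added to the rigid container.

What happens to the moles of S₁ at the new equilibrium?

unchanged

S₅ is a pure solid; its activity is 1 regardless of amount, so Q is unaffected — no shift from this change.
At constant volume, adding an inert gas leaves every reacting species' partial pressure unchanged, so Q is unchanged — no shift from this change.
No net shift occurs, so the amount of S₁ is unchanged.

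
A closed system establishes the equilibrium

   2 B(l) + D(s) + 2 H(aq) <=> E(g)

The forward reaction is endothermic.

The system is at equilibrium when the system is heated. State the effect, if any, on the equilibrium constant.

increases

K depends on temperature via the van 't Hoff relation. The forward reaction is endothermic, so raising T increases K.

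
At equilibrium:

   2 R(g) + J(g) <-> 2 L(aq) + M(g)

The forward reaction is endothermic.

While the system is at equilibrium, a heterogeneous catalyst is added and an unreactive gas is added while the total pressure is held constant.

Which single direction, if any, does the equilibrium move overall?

left

A catalyst speeds both forward and reverse rates equally; it changes neither Q nor K — no shift from this change.
Adding inert gas at constant total pressure expands the volume and lowers every reacting partial pressure. With Δn_gas = 1 − 3 = -2, Q moves away from K toward the side with fewer gas moles, so the system shifts toward the side with more gas moles — to the left.
Only the nonzero effect(s) matter; the net shift is to the left.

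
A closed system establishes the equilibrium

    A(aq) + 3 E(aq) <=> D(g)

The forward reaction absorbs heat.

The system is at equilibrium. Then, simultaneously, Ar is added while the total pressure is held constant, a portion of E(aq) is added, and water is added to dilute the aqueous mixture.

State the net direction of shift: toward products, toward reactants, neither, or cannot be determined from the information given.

Adding inert gas at constant total pressure expands the volume and lowers every reacting partial pressure. With Δn_gas = 1 − 0 = +1, Q moves away from K toward the side with fewer gas moles, so the system shifts toward the side with more gas moles — to the right.
Adding E (aq), a reactant, drives the reaction to the right.
Dilution lowers every aqueous concentration by the same factor. Δn_aq = 0 − 4 = -4, so the system shifts toward the side with more dissolved moles — to the left.
The individual effects push in opposite directions; without quantitative information the net direction cannot be determined.

cannot be determined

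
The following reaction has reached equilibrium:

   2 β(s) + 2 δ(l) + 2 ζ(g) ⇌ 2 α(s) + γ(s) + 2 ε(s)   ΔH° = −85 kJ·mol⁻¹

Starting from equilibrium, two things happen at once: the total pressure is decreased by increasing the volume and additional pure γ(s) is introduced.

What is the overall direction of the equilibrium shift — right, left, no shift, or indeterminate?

Gas moles: reactants 2, products 0 (Δn_gas = -2). Expansion shifts the system toward the side with more moles of gas — to the left.
γ is a pure solid; its activity is 1 regardless of amount, so Q is unaffected — no shift from this change.
Only the nonzero effect(s) matter; the net shift is to the left.

left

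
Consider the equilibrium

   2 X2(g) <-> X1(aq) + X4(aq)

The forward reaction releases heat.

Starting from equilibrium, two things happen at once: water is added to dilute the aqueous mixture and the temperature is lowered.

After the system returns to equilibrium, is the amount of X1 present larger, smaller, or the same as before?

increases

Dilution lowers every aqueous concentration by the same factor. Δn_aq = 2 − 0 = +2, so the system shifts toward the side with more dissolved moles — to the right.
The forward reaction is exothermic. Lowering T favours the exothermic direction — shift to the right.
The net shift is to the right. X1 is a product, so its amount increases.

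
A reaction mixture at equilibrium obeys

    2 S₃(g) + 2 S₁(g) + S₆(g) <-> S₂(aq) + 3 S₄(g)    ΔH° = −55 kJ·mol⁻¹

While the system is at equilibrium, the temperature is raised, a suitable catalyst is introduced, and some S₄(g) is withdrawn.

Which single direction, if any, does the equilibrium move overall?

The forward reaction is exothermic. Raising T favours the endothermic direction — shift to the left.
A catalyst speeds both forward and reverse rates equally; it changes neither Q nor K — no shift from this change.
Removing S₄ (g), a product, drives the reaction to the right.
The individual effects push in opposite directions; without quantitative information the net direction cannot be determined.

cannot be determined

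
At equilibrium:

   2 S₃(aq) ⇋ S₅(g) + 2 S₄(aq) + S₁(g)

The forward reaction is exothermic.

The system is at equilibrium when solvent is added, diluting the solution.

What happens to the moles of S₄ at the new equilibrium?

unchanged

Dilution scales every aqueous concentration by the same factor. Δn_aq = 2 − 2 = 0, so Q is unchanged — no shift.
No net shift occurs, so the amount of S₄ is unchanged.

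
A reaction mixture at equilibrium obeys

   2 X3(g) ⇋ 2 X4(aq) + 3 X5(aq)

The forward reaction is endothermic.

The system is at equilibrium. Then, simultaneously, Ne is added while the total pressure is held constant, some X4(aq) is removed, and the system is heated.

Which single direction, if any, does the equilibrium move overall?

Adding inert gas at constant total pressure expands the volume and lowers every reacting partial pressure. With Δn_gas = 0 − 2 = -2, Q moves away from K toward the side with fewer gas moles, so the system shifts toward the side with more gas moles — to the left.
Removing X4 (aq), a product, drives the reaction to the right.
The forward reaction is endothermic. Raising T favours the endothermic direction — shift to the right.
The individual effects push in opposite directions; without quantitative information the net direction cannot be determined.

cannot be determined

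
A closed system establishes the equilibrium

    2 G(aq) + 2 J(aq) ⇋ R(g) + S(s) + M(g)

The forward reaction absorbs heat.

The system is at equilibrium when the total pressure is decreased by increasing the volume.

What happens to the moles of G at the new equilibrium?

Gas moles: reactants 0, products 2 (Δn_gas = +2). Expansion shifts the system toward the side with more moles of gas — to the right.
The net shift is to the right. G is a reactant, so its amount decreases.

decreases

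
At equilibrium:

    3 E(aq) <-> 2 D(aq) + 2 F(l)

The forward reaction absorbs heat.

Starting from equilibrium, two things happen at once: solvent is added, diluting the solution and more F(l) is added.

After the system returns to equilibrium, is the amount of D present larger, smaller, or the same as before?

decreases

Dilution lowers every aqueous concentration by the same factor. Δn_aq = 2 − 3 = -1, so the system shifts toward the side with more dissolved moles — to the left.
F is a pure liquid; its activity is 1 regardless of amount, so Q is unaffected — no shift from this change.
The net shift is to the left. D is a product, so its amount decreases.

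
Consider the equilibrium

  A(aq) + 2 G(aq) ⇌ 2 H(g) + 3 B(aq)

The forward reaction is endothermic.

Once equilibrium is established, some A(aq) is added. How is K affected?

unchanged

The equilibrium constant depends only on temperature. This perturbation may move the position of equilibrium, but since T is unchanged, K itself is unchanged.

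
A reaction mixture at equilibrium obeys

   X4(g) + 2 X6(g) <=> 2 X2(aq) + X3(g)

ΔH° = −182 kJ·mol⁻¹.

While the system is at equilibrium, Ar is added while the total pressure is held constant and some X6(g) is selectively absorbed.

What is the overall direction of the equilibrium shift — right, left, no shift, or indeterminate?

Adding inert gas at constant total pressure expands the volume and lowers every reacting partial pressure. With Δn_gas = 1 − 3 = -2, Q moves away from K toward the side with fewer gas moles, so the system shifts toward the side with more gas moles — to the left.
Removing X6 (g), a reactant, drives the reaction to the left.
All effects act in the same direction — net shift to the left.

left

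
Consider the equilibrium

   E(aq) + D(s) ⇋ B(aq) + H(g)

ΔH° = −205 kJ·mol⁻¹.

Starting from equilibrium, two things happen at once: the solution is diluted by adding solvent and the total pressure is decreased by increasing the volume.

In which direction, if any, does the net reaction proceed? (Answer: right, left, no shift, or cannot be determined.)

Dilution scales every aqueous concentration by the same factor. Δn_aq = 1 − 1 = 0, so Q is unchanged — no shift.
Gas moles: reactants 0, products 1 (Δn_gas = +1). Expansion shifts the system toward the side with more moles of gas — to the right.
Only the nonzero effect(s) matter; the net shift is to the right.

right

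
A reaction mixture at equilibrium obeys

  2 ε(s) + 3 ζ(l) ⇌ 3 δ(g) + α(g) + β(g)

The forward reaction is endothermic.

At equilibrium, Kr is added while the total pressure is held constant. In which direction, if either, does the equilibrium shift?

right

Adding inert gas at constant total pressure expands the volume and lowers every reacting partial pressure. With Δn_gas = 5 − 0 = +5, Q moves away from K toward the side with fewer gas moles, so the system shifts toward the side with more gas moles — to the right.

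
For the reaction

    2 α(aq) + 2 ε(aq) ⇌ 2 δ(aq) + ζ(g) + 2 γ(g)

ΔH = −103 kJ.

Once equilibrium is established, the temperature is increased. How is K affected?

K depends on temperature via the van 't Hoff relation. The forward reaction is exothermic, so raising T decreases K.

decreases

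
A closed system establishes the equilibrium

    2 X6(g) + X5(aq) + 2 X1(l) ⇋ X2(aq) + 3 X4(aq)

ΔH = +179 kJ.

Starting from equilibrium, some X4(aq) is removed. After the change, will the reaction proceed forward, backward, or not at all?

Removing X4 (aq), a product, drives the reaction to the right.

right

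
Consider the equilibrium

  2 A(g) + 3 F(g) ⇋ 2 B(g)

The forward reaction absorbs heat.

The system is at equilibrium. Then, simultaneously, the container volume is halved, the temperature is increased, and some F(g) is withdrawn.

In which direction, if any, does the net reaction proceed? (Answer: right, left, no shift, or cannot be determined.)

Gas moles: reactants 5, products 2 (Δn_gas = -3). Compression shifts the system toward the side with fewer moles of gas — to the right.
The forward reaction is endothermic. Raising T favours the endothermic direction — shift to the right.
Removing F (g), a reactant, drives the reaction to the left.
The individual effects push in opposite directions; without quantitative information the net direction cannot be determined.

cannot be determined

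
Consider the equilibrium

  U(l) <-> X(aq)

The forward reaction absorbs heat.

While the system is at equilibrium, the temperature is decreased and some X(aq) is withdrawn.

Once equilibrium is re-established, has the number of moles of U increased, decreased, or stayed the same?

The forward reaction is endothermic. Lowering T favours the exothermic direction — shift to the left.
Removing X (aq), a product, drives the reaction to the right.
The two effects oppose each other, so the net shift — and hence the change in U — cannot be determined from the given information.

cannot be determined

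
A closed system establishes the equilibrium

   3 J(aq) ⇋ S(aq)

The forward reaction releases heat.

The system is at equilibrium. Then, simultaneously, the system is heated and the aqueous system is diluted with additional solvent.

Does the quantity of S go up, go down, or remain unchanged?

decreases

The forward reaction is exothermic. Raising T favours the endothermic direction — shift to the left.
Dilution lowers every aqueous concentration by the same factor. Δn_aq = 1 − 3 = -2, so the system shifts toward the side with more dissolved moles — to the left.
The net shift is to the left. S is a product, so its amount decreases.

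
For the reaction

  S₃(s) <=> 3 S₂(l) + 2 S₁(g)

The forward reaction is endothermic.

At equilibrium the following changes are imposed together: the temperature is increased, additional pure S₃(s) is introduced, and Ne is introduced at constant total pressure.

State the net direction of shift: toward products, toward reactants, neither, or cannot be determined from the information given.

right

The forward reaction is endothermic. Raising T favours the endothermic direction — shift to the right.
S₃ is a pure solid; its activity is 1 regardless of amount, so Q is unaffected — no shift from this change.
Adding inert gas at constant total pressure expands the volume and lowers every reacting partial pressure. With Δn_gas = 2 − 0 = +2, Q moves away from K toward the side with fewer gas moles, so the system shifts toward the side with more gas moles — to the right.
Only the nonzero effect(s) matter; the net shift is to the right.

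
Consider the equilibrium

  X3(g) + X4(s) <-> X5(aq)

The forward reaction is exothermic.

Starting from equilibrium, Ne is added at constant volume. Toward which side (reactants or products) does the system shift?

At constant volume, adding an inert gas leaves every reacting species' partial pressure unchanged, so Q is unchanged — no shift from this change.

no shift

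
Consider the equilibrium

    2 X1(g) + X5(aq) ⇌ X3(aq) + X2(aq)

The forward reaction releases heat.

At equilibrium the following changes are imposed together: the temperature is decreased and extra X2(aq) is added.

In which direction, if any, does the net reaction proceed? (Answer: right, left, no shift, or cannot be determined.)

cannot be determined

The forward reaction is exothermic. Lowering T favours the exothermic direction — shift to the right.
Adding X2 (aq), a product, drives the reaction to the left.
The individual effects push in opposite directions; without quantitative information the net direction cannot be determined.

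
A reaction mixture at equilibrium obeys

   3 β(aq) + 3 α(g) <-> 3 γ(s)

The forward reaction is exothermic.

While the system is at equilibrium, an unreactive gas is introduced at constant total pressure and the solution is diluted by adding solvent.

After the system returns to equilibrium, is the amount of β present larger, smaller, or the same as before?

Adding inert gas at constant total pressure expands the volume and lowers every reacting partial pressure. With Δn_gas = 0 − 3 = -3, Q moves away from K toward the side with fewer gas moles, so the system shifts toward the side with more gas moles — to the left.
Dilution lowers every aqueous concentration by the same factor. Δn_aq = 0 − 3 = -3, so the system shifts toward the side with more dissolved moles — to the left.
The net shift is to the left. β is a reactant, so its amount increases.

increases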